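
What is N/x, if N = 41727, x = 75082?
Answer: 5961/10726 ≈ 0.55575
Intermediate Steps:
N/x = 41727/75082 = 41727*(1/75082) = 5961/10726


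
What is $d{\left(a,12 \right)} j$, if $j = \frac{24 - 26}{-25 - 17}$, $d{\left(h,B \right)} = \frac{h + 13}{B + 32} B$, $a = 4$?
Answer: $\frac{17}{77} \approx 0.22078$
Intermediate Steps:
$d{\left(h,B \right)} = \frac{B \left(13 + h\right)}{32 + B}$ ($d{\left(h,B \right)} = \frac{13 + h}{32 + B} B = \frac{B \left(13 + h\right)}{32 + B}$)
$j = \frac{1}{21}$ ($j = - \frac{2}{-42} = \left(-2\right) \left(- \frac{1}{42}\right) = \frac{1}{21} \approx 0.047619$)
$d{\left(a,12 \right)} j = \frac{12 \left(13 + 4\right)}{32 + 12} \cdot \frac{1}{21} = 12 \cdot \frac{1}{44} \cdot 17 \cdot \frac{1}{21} = \frac{51}{11} \cdot \frac{1}{21} = \frac{17}{77}$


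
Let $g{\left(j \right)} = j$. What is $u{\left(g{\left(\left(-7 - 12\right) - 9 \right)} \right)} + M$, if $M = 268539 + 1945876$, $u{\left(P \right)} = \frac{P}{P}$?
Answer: $2214416$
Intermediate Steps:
$u{\left(P \right)} = 1$
$M = 2214415$
$u{\left(g{\left(\left(-7 - 12\right) - 9 \right)} \right)} + M = 1 + 2214415 = 2214416$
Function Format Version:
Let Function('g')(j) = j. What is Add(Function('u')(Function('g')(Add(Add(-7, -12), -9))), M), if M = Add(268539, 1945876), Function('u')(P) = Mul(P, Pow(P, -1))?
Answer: 2214416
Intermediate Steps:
Function('u')(P) = 1
M = 2214415
Add(Function('u')(Function('g')(Add(Add(-7, -12), -9))), M) = Add(1, 2214415) = 2214416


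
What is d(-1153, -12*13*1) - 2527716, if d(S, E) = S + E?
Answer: -2529025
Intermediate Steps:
d(S, E) = E + S
d(-1153, -12*13*1) - 2527716 = (-12*13*1 - 1153) - 2527716 = (-156*1 - 1153) - 2527716 = (-156 - 1153) - 2527716 = -1309 - 2527716 = -2529025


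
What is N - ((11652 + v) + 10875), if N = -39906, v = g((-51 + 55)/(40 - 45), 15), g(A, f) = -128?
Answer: -62305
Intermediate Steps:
v = -128
N - ((11652 + v) + 10875) = -39906 - ((11652 - 128) + 10875) = -39906 - (11524 + 10875) = -39906 - 1*22399 = -39906 - 22399 = -62305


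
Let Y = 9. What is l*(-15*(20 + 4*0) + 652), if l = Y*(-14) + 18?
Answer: -38016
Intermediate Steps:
l = -108 (l = 9*(-14) + 18 = -126 + 18 = -108)
l*(-15*(20 + 4*0) + 652) = -108*(-15*(20 + 4*0) + 652) = -108*(-15*(20 + 0) + 652) = -108*(-15*20 + 652) = -108*(-300 + 652) = -108*352 = -38016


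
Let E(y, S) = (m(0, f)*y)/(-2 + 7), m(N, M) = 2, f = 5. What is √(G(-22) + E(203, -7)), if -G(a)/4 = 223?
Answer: I*√20270/5 ≈ 28.475*I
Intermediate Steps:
G(a) = -892 (G(a) = -4*223 = -892)
E(y, S) = 2*y/5 (E(y, S) = (2*y)/(-2 + 7) = (2*y)/5 = (2*y)*(⅕) = 2*y/5)
√(G(-22) + E(203, -7)) = √(-892 + (⅖)*203) = √(-892 + 406/5) = √(-4054/5) = I*√20270/5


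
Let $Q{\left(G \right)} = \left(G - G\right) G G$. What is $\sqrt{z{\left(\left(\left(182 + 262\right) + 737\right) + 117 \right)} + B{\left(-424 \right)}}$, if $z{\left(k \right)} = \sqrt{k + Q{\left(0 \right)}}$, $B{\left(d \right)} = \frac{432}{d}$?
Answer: $\frac{\sqrt{-2862 + 2809 \sqrt{1298}}}{53} \approx 5.9168$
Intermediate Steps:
$Q{\left(G \right)} = 0$ ($Q{\left(G \right)} = 0 G G = 0 G = 0$)
$z{\left(k \right)} = \sqrt{k}$ ($z{\left(k \right)} = \sqrt{k + 0} = \sqrt{k}$)
$\sqrt{z{\left(\left(\left(182 + 262\right) + 737\right) + 117 \right)} + B{\left(-424 \right)}} = \sqrt{\sqrt{\left(\left(182 + 262\right) + 737\right) + 117} + \frac{432}{-424}} = \sqrt{\sqrt{\left(444 + 737\right) + 117} + 432 \left(- \frac{1}{424}\right)} = \sqrt{\sqrt{1181 + 117} - \frac{54}{53}} = \sqrt{\sqrt{1298} - \frac{54}{53}} = \sqrt{- \frac{54}{53} + \sqrt{1298}}$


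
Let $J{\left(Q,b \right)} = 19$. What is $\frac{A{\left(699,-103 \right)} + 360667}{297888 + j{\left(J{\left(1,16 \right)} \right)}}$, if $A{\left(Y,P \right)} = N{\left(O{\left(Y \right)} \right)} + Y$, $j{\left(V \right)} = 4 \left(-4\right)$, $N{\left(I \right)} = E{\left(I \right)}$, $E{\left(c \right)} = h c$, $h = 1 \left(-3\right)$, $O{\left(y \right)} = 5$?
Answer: $\frac{361351}{297872} \approx 1.2131$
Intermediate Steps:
$h = -3$
$E{\left(c \right)} = - 3 c$
$N{\left(I \right)} = - 3 I$
$j{\left(V \right)} = -16$
$A{\left(Y,P \right)} = -15 + Y$ ($A{\left(Y,P \right)} = \left(-3\right) 5 + Y = -15 + Y$)
$\frac{A{\left(699,-103 \right)} + 360667}{297888 + j{\left(J{\left(1,16 \right)} \right)}} = \frac{\left(-15 + 699\right) + 360667}{297888 - 16} = \frac{684 + 360667}{297872} = 361351 \cdot \frac{1}{297872} = \frac{361351}{297872}$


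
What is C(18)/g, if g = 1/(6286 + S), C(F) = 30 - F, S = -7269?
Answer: -11796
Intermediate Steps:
g = -1/983 (g = 1/(6286 - 7269) = 1/(-983) = -1/983 ≈ -0.0010173)
C(18)/g = (30 - 1*18)/(-1/983) = (30 - 18)*(-983) = 12*(-983) = -11796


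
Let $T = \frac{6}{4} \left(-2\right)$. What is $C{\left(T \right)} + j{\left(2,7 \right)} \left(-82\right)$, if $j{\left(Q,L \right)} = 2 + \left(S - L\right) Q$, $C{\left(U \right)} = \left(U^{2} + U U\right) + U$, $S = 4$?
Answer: $343$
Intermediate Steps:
$T = -3$ ($T = 6 \cdot \frac{1}{4} \left(-2\right) = \frac{3}{2} \left(-2\right) = -3$)
$C{\left(U \right)} = U + 2 U^{2}$ ($C{\left(U \right)} = \left(U^{2} + U^{2}\right) + U = 2 U^{2} + U = U + 2 U^{2}$)
$j{\left(Q,L \right)} = 2 + Q \left(4 - L\right)$ ($j{\left(Q,L \right)} = 2 + \left(4 - L\right) Q = 2 + Q \left(4 - L\right)$)
$C{\left(T \right)} + j{\left(2,7 \right)} \left(-82\right) = - 3 \left(1 + 2 \left(-3\right)\right) + \left(2 + 4 \cdot 2 - 7 \cdot 2\right) \left(-82\right) = - 3 \left(1 - 6\right) + \left(2 + 8 - 14\right) \left(-82\right) = \left(-3\right) \left(-5\right) - -328 = 15 + 328 = 343$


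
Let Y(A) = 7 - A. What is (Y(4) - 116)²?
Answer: 12769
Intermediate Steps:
(Y(4) - 116)² = ((7 - 1*4) - 116)² = ((7 - 4) - 116)² = (3 - 116)² = (-113)² = 12769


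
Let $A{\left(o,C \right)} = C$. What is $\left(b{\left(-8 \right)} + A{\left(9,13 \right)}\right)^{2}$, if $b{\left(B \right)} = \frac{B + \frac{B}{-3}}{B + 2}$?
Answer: $\frac{15625}{81} \approx 192.9$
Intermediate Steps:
$b{\left(B \right)} = \frac{2 B}{3 \left(2 + B\right)}$ ($b{\left(B \right)} = \frac{B + B \left(- \frac{1}{3}\right)}{2 + B} = \frac{B - \frac{B}{3}}{2 + B} = \frac{\frac{2}{3} B}{2 + B} = \frac{2 B}{3 \left(2 + B\right)}$)
$\left(b{\left(-8 \right)} + A{\left(9,13 \right)}\right)^{2} = \left(\frac{2}{3} \left(-8\right) \frac{1}{2 - 8} + 13\right)^{2} = \left(\frac{2}{3} \left(-8\right) \frac{1}{-6} + 13\right)^{2} = \left(\frac{2}{3} \left(-8\right) \left(- \frac{1}{6}\right) + 13\right)^{2} = \left(\frac{8}{9} + 13\right)^{2} = \left(\frac{125}{9}\right)^{2} = \frac{15625}{81}$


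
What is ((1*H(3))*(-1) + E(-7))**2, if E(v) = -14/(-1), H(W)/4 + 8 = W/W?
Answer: 1764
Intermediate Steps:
H(W) = -28 (H(W) = -32 + 4*(W/W) = -32 + 4*1 = -32 + 4 = -28)
E(v) = 14 (E(v) = -14*(-1) = 14)
((1*H(3))*(-1) + E(-7))**2 = ((1*(-28))*(-1) + 14)**2 = (-28*(-1) + 14)**2 = (28 + 14)**2 = 42**2 = 1764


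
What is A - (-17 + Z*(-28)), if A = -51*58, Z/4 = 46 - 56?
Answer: -4061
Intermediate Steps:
Z = -40 (Z = 4*(46 - 56) = 4*(-10) = -40)
A = -2958
A - (-17 + Z*(-28)) = -2958 - (-17 - 40*(-28)) = -2958 - (-17 + 1120) = -2958 - 1*1103 = -2958 - 1103 = -4061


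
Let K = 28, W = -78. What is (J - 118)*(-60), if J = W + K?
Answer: 10080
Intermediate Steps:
J = -50 (J = -78 + 28 = -50)
(J - 118)*(-60) = (-50 - 118)*(-60) = -168*(-60) = 10080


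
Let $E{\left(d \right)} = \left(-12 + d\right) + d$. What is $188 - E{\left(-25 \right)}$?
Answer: $250$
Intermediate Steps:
$E{\left(d \right)} = -12 + 2 d$
$188 - E{\left(-25 \right)} = 188 - \left(-12 + 2 \left(-25\right)\right) = 188 - \left(-12 - 50\right) = 188 - -62 = 188 + 62 = 250$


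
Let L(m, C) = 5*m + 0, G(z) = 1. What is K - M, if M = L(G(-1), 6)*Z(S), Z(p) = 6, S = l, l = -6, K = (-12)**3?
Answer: -1758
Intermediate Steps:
K = -1728
S = -6
L(m, C) = 5*m
M = 30 (M = (5*1)*6 = 5*6 = 30)
K - M = -1728 - 1*30 = -1728 - 30 = -1758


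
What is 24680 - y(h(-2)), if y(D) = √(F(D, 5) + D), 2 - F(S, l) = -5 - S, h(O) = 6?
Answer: 24680 - √19 ≈ 24676.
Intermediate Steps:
F(S, l) = 7 + S (F(S, l) = 2 - (-5 - S) = 2 + (5 + S) = 7 + S)
y(D) = √(7 + 2*D) (y(D) = √((7 + D) + D) = √(7 + 2*D))
24680 - y(h(-2)) = 24680 - √(7 + 2*6) = 24680 - √(7 + 12) = 24680 - √19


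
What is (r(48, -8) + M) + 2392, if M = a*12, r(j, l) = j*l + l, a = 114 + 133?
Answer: 4964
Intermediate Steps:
a = 247
r(j, l) = l + j*l
M = 2964 (M = 247*12 = 2964)
(r(48, -8) + M) + 2392 = (-8*(1 + 48) + 2964) + 2392 = (-8*49 + 2964) + 2392 = (-392 + 2964) + 2392 = 2572 + 2392 = 4964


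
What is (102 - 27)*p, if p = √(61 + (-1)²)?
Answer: 75*√62 ≈ 590.55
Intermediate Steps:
p = √62 (p = √(61 + 1) = √62 ≈ 7.8740)
(102 - 27)*p = (102 - 27)*√62 = 75*√62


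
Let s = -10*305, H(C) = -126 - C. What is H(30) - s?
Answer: 2894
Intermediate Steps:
s = -3050
H(30) - s = (-126 - 1*30) - 1*(-3050) = (-126 - 30) + 3050 = -156 + 3050 = 2894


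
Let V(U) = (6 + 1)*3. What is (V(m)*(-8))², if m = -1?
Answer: 28224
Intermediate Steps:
V(U) = 21 (V(U) = 7*3 = 21)
(V(m)*(-8))² = (21*(-8))² = (-168)² = 28224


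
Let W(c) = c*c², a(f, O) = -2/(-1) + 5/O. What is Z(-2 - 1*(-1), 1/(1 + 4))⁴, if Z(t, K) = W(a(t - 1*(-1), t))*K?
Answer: 531441/625 ≈ 850.31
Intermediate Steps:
a(f, O) = 2 + 5/O (a(f, O) = -2*(-1) + 5/O = 2 + 5/O)
W(c) = c³
Z(t, K) = K*(2 + 5/t)³ (Z(t, K) = (2 + 5/t)³*K = K*(2 + 5/t)³)
Z(-2 - 1*(-1), 1/(1 + 4))⁴ = ((5 + 2*(-2 - 1*(-1)))³/((1 + 4)*(-2 - 1*(-1))³))⁴ = ((5 + 2*(-2 + 1))³/(5*(-2 + 1)³))⁴ = ((⅕)*(5 + 2*(-1))³/(-1)³)⁴ = ((⅕)*(-1)*(5 - 2)³)⁴ = ((⅕)*(-1)*3³)⁴ = ((⅕)*(-1)*27)⁴ = (-27/5)⁴ = 531441/625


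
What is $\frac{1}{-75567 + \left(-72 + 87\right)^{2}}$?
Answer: $- \frac{1}{75342} \approx -1.3273 \cdot 10^{-5}$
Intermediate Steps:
$\frac{1}{-75567 + \left(-72 + 87\right)^{2}} = \frac{1}{-75567 + 15^{2}} = \frac{1}{-75567 + 225} = \frac{1}{-75342} = - \frac{1}{75342}$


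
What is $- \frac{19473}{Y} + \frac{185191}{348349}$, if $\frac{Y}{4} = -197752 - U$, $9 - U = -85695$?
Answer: $\frac{216757400461}{394966456576} \approx 0.5488$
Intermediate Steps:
$U = 85704$ ($U = 9 - -85695 = 9 + 85695 = 85704$)
$Y = -1133824$ ($Y = 4 \left(-197752 - 85704\right) = 4 \left(-283456\right) = -1133824$)
$- \frac{19473}{Y} + \frac{185191}{348349} = - \frac{19473}{-1133824} + \frac{185191}{348349} = \left(-19473\right) \left(- \frac{1}{1133824}\right) + 185191 \cdot \frac{1}{348349} = \frac{19473}{1133824} + \frac{185191}{348349} = \frac{216757400461}{394966456576}$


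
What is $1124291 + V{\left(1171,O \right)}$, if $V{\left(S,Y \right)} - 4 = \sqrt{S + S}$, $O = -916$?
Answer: $1124295 + \sqrt{2342} \approx 1.1243 \cdot 10^{6}$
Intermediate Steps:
$V{\left(S,Y \right)} = 4 + \sqrt{2} \sqrt{S}$ ($V{\left(S,Y \right)} = 4 + \sqrt{S + S} = 4 + \sqrt{2 S} = 4 + \sqrt{2} \sqrt{S}$)
$1124291 + V{\left(1171,O \right)} = 1124291 + \left(4 + \sqrt{2} \sqrt{1171}\right) = 1124291 + \left(4 + \sqrt{2342}\right) = 1124295 + \sqrt{2342}$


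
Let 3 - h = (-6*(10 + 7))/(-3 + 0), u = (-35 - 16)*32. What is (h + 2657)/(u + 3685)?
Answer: 2626/2053 ≈ 1.2791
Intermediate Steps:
u = -1632 (u = -51*32 = -1632)
h = -31 (h = 3 - (-6*(10 + 7))/(-3 + 0) = 3 - (-6*17)/(-3) = 3 - (-102)*(-1)/3 = 3 - 1*34 = 3 - 34 = -31)
(h + 2657)/(u + 3685) = (-31 + 2657)/(-1632 + 3685) = 2626/2053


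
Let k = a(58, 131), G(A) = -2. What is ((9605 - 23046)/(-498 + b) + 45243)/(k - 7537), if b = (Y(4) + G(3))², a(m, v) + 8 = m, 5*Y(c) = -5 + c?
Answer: -558136972/92307223 ≈ -6.0465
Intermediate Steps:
Y(c) = -1 + c/5 (Y(c) = (-5 + c)/5 = -1 + c/5)
a(m, v) = -8 + m
k = 50 (k = -8 + 58 = 50)
b = 121/25 (b = ((-1 + (⅕)*4) - 2)² = ((-1 + ⅘) - 2)² = (-⅕ - 2)² = (-11/5)² = 121/25 ≈ 4.8400)
((9605 - 23046)/(-498 + b) + 45243)/(k - 7537) = ((9605 - 23046)/(-498 + 121/25) + 45243)/(50 - 7537) = (-13441/(-12329/25) + 45243)/(-7487) = (-13441*(-25/12329) + 45243)*(-1/7487) = (336025/12329 + 45243)*(-1/7487) = (558136972/12329)*(-1/7487) = -558136972/92307223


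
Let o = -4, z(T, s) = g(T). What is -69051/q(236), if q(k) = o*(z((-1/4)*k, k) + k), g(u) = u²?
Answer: 23017/4956 ≈ 4.6443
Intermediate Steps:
z(T, s) = T²
q(k) = -4*k - k²/4 (q(k) = -4*(((-1/4)*k)² + k) = -4*(((-1*¼)*k)² + k) = -4*((-k/4)² + k) = -4*(k²/16 + k) = -4*(k + k²/16) = -4*k - k²/4)
-69051/q(236) = -69051*1/(59*(-16 - 1*236)) = -69051*1/(59*(-16 - 236)) = -69051/((¼)*236*(-252)) = -69051/(-14868) = -69051*(-1/14868) = 23017/4956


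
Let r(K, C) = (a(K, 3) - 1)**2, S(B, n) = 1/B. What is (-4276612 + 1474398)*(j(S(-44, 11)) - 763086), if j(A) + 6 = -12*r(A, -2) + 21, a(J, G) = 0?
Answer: 2138321865762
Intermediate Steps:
r(K, C) = 1 (r(K, C) = (0 - 1)**2 = (-1)**2 = 1)
j(A) = 3 (j(A) = -6 + (-12*1 + 21) = -6 + (-12 + 21) = -6 + 9 = 3)
(-4276612 + 1474398)*(j(S(-44, 11)) - 763086) = (-4276612 + 1474398)*(3 - 763086) = -2802214*(-763083) = 2138321865762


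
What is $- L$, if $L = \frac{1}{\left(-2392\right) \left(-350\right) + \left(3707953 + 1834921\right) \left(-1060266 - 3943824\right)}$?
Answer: $\frac{1}{27737039517460} \approx 3.6053 \cdot 10^{-14}$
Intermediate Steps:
$L = - \frac{1}{27737039517460}$ ($L = \frac{1}{837200 + 5542874 \left(-5004090\right)} = \frac{1}{837200 - 27737040354660} = \frac{1}{-27737039517460} = - \frac{1}{27737039517460} \approx -3.6053 \cdot 10^{-14}$)
$- L = \left(-1\right) \left(- \frac{1}{27737039517460}\right) = \frac{1}{27737039517460}$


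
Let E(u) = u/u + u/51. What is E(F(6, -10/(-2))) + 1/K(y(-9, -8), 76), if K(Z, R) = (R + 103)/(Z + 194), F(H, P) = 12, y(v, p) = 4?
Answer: 7125/3043 ≈ 2.3414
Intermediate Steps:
E(u) = 1 + u/51 (E(u) = 1 + u*(1/51) = 1 + u/51)
K(Z, R) = (103 + R)/(194 + Z)
E(F(6, -10/(-2))) + 1/K(y(-9, -8), 76) = (1 + (1/51)*12) + 1/((103 + 76)/(194 + 4)) = (1 + 4/17) + 1/(179/198) = 21/17 + 1/((1/198)*179) = 21/17 + 1/(179/198) = 21/17 + 198/179 = 7125/3043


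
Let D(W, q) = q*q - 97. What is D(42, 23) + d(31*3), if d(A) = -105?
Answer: 327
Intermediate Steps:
D(W, q) = -97 + q² (D(W, q) = q² - 97 = -97 + q²)
D(42, 23) + d(31*3) = (-97 + 23²) - 105 = (-97 + 529) - 105 = 432 - 105 = 327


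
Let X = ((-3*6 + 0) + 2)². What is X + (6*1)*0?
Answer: 256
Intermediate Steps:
X = 256 (X = ((-18 + 0) + 2)² = (-18 + 2)² = (-16)² = 256)
X + (6*1)*0 = 256 + (6*1)*0 = 256 + 6*0 = 256 + 0 = 256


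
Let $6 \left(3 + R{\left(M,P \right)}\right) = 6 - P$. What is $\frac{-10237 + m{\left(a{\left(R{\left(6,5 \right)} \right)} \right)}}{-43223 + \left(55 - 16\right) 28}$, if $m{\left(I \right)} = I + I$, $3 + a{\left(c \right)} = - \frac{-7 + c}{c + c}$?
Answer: $\frac{174190}{716227} \approx 0.24321$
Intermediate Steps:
$R{\left(M,P \right)} = -2 - \frac{P}{6}$ ($R{\left(M,P \right)} = -3 + \frac{6 - P}{6} = -3 - \left(-1 + \frac{P}{6}\right) = -2 - \frac{P}{6}$)
$a{\left(c \right)} = -3 - \frac{-7 + c}{2 c}$ ($a{\left(c \right)} = -3 - \frac{-7 + c}{c + c} = -3 - \frac{-7 + c}{2 c}$)
$m{\left(I \right)} = 2 I$
$\frac{-10237 + m{\left(a{\left(R{\left(6,5 \right)} \right)} \right)}}{-43223 + \left(55 - 16\right) 28} = \frac{-10237 + 2 \frac{7 \left(1 - \left(-2 - \frac{5}{6}\right)\right)}{2 \left(-2 - \frac{5}{6}\right)}}{-43223 + \left(55 - 16\right) 28} = \frac{-10237 + 2 \frac{7 \left(1 - \left(-2 - \frac{5}{6}\right)\right)}{2 \left(-2 - \frac{5}{6}\right)}}{-43223 + 39 \cdot 28} = \frac{-10237 + 2 \frac{7 \left(1 - - \frac{17}{6}\right)}{2 \left(- \frac{17}{6}\right)}}{-43223 + 1092} = \frac{-10237 + 2 \cdot \frac{7}{2} \left(- \frac{6}{17}\right) \left(1 + \frac{17}{6}\right)}{-42131} = \left(-10237 + 2 \cdot \frac{7}{2} \left(- \frac{6}{17}\right) \frac{23}{6}\right) \left(- \frac{1}{42131}\right) = \left(-10237 + 2 \left(- \frac{161}{34}\right)\right) \left(- \frac{1}{42131}\right) = \left(-10237 - \frac{161}{17}\right) \left(- \frac{1}{42131}\right) = \left(- \frac{174190}{17}\right) \left(- \frac{1}{42131}\right) = \frac{174190}{716227}$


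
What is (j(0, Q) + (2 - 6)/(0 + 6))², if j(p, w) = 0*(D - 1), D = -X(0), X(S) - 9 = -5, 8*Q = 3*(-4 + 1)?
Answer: 4/9 ≈ 0.44444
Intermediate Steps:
Q = -9/8 (Q = (3*(-4 + 1))/8 = (3*(-3))/8 = (⅛)*(-9) = -9/8 ≈ -1.1250)
X(S) = 4 (X(S) = 9 - 5 = 4)
D = -4 (D = -1*4 = -4)
j(p, w) = 0 (j(p, w) = 0*(-4 - 1) = 0*(-5) = 0)
(j(0, Q) + (2 - 6)/(0 + 6))² = (0 + (2 - 6)/(0 + 6))² = (0 - 4/6)² = (0 - 4*⅙)² = (0 - ⅔)² = (-⅔)² = 4/9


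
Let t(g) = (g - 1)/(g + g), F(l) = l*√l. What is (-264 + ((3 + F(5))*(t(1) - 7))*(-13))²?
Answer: 1035206 + 8190*√5 ≈ 1.0535e+6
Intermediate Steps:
F(l) = l^(3/2)
t(g) = (-1 + g)/(2*g) (t(g) = (-1 + g)/((2*g)) = (-1 + g)*(1/(2*g)) = (-1 + g)/(2*g))
(-264 + ((3 + F(5))*(t(1) - 7))*(-13))² = (-264 + ((3 + 5^(3/2))*((½)*(-1 + 1)/1 - 7))*(-13))² = (-264 + ((3 + 5*√5)*((½)*1*0 - 7))*(-13))² = (-264 + ((3 + 5*√5)*(0 - 7))*(-13))² = (-264 + ((3 + 5*√5)*(-7))*(-13))² = (-264 + (-21 - 35*√5)*(-13))² = (-264 + (273 + 455*√5))² = (9 + 455*√5)²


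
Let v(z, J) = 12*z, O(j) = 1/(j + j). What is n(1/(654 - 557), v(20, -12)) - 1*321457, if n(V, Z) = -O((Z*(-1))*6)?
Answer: -925796159/2880 ≈ -3.2146e+5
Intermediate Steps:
O(j) = 1/(2*j)
n(V, Z) = 1/(12*Z) (n(V, Z) = -1/(2*((Z*(-1))*6)) = -1/(2*(-Z*6)) = -1/(2*((-6*Z))) = -(-1/(6*Z))/2 = -(-1)/(12*Z) = 1/(12*Z))
n(1/(654 - 557), v(20, -12)) - 1*321457 = 1/(12*((12*20))) - 1*321457 = (1/12)/240 - 321457 = (1/12)*(1/240) - 321457 = 1/2880 - 321457 = -925796159/2880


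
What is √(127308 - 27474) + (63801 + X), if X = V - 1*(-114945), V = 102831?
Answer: 281577 + √99834 ≈ 2.8189e+5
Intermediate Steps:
X = 217776 (X = 102831 - 1*(-114945) = 102831 + 114945 = 217776)
√(127308 - 27474) + (63801 + X) = √(127308 - 27474) + (63801 + 217776) = √99834 + 281577 = 281577 + √99834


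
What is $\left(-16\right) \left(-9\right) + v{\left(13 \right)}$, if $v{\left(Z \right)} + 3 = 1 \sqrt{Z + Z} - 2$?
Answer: $139 + \sqrt{26} \approx 144.1$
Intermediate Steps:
$v{\left(Z \right)} = -5 + \sqrt{2} \sqrt{Z}$ ($v{\left(Z \right)} = -3 + \left(1 \sqrt{Z + Z} - 2\right) = -3 + \left(1 \sqrt{2 Z} - 2\right) = -3 + \left(1 \sqrt{2} \sqrt{Z} - 2\right) = -3 + \left(\sqrt{2} \sqrt{Z} - 2\right) = -3 + \left(-2 + \sqrt{2} \sqrt{Z}\right) = -5 + \sqrt{2} \sqrt{Z}$)
$\left(-16\right) \left(-9\right) + v{\left(13 \right)} = \left(-16\right) \left(-9\right) - \left(5 - \sqrt{2} \sqrt{13}\right) = 144 - \left(5 - \sqrt{26}\right) = 139 + \sqrt{26}$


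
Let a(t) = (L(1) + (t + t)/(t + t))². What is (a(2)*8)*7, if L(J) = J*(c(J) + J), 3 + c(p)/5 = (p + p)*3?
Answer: 16184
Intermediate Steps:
c(p) = -15 + 30*p (c(p) = -15 + 5*((p + p)*3) = -15 + 5*((2*p)*3) = -15 + 5*(6*p) = -15 + 30*p)
L(J) = J*(-15 + 31*J) (L(J) = J*((-15 + 30*J) + J) = J*(-15 + 31*J))
a(t) = 289 (a(t) = (1*(-15 + 31*1) + (t + t)/(t + t))² = (1*(-15 + 31) + (2*t)/((2*t)))² = (1*16 + (2*t)*(1/(2*t)))² = (16 + 1)² = 17² = 289)
(a(2)*8)*7 = (289*8)*7 = 2312*7 = 16184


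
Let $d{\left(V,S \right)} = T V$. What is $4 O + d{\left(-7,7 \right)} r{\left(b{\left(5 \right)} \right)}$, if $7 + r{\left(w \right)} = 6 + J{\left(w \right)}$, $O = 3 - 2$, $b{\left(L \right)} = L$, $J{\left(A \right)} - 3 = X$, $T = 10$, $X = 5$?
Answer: $-486$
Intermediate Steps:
$J{\left(A \right)} = 8$ ($J{\left(A \right)} = 3 + 5 = 8$)
$O = 1$
$r{\left(w \right)} = 7$ ($r{\left(w \right)} = -7 + \left(6 + 8\right) = -7 + 14 = 7$)
$d{\left(V,S \right)} = 10 V$
$4 O + d{\left(-7,7 \right)} r{\left(b{\left(5 \right)} \right)} = 4 \cdot 1 + 10 \left(-7\right) 7 = 4 - 490 = -486$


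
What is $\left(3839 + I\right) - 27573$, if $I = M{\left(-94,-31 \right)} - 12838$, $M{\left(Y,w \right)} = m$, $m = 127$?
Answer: $-36445$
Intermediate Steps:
$M{\left(Y,w \right)} = 127$
$I = -12711$ ($I = 127 - 12838 = -12711$)
$\left(3839 + I\right) - 27573 = \left(3839 - 12711\right) - 27573 = -8872 - 27573 = -36445$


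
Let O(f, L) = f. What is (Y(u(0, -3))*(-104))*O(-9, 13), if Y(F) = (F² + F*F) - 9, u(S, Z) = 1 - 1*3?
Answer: -936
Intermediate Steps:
u(S, Z) = -2 (u(S, Z) = 1 - 3 = -2)
Y(F) = -9 + 2*F² (Y(F) = (F² + F²) - 9 = 2*F² - 9 = -9 + 2*F²)
(Y(u(0, -3))*(-104))*O(-9, 13) = ((-9 + 2*(-2)²)*(-104))*(-9) = ((-9 + 2*4)*(-104))*(-9) = ((-9 + 8)*(-104))*(-9) = -1*(-104)*(-9) = 104*(-9) = -936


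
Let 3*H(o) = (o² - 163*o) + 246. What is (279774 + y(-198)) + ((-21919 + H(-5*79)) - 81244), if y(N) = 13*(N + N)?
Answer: 245015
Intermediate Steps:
y(N) = 26*N (y(N) = 13*(2*N) = 26*N)
H(o) = 82 - 163*o/3 + o²/3 (H(o) = ((o² - 163*o) + 246)/3 = (246 + o² - 163*o)/3 = 82 - 163*o/3 + o²/3)
(279774 + y(-198)) + ((-21919 + H(-5*79)) - 81244) = (279774 + 26*(-198)) + ((-21919 + (82 - (-815)*79/3 + (-5*79)²/3)) - 81244) = (279774 - 5148) + ((-21919 + (82 - 163/3*(-395) + (⅓)*(-395)²)) - 81244) = 274626 + ((-21919 + (82 + 64385/3 + (⅓)*156025)) - 81244) = 274626 + ((-21919 + (82 + 64385/3 + 156025/3)) - 81244) = 274626 + ((-21919 + 73552) - 81244) = 274626 + (51633 - 81244) = 274626 - 29611 = 245015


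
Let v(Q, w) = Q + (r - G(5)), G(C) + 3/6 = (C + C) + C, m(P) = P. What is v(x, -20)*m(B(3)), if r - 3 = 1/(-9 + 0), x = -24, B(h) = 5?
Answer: -3205/18 ≈ -178.06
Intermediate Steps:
G(C) = -1/2 + 3*C (G(C) = -1/2 + ((C + C) + C) = -1/2 + (2*C + C) = -1/2 + 3*C)
r = 26/9 (r = 3 + 1/(-9 + 0) = 3 + 1/(-9) = 3 - 1/9 = 26/9 ≈ 2.8889)
v(Q, w) = -209/18 + Q (v(Q, w) = Q + (26/9 - (-1/2 + 3*5)) = Q + (26/9 - (-1/2 + 15)) = Q + (26/9 - 1*29/2) = Q + (26/9 - 29/2) = Q - 209/18 = -209/18 + Q)
v(x, -20)*m(B(3)) = (-209/18 - 24)*5 = -641/18*5 = -3205/18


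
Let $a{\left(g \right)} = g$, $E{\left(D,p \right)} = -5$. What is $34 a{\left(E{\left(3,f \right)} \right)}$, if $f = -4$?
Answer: $-170$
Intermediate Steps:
$34 a{\left(E{\left(3,f \right)} \right)} = 34 \left(-5\right) = -170$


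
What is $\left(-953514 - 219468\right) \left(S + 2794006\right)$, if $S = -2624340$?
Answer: $-199015164012$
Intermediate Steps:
$\left(-953514 - 219468\right) \left(S + 2794006\right) = \left(-953514 - 219468\right) \left(-2624340 + 2794006\right) = \left(-1172982\right) 169666 = -199015164012$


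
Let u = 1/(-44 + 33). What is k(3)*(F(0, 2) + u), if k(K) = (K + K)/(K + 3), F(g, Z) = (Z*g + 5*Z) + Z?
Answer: 131/11 ≈ 11.909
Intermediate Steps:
F(g, Z) = 6*Z + Z*g (F(g, Z) = (5*Z + Z*g) + Z = 6*Z + Z*g)
u = -1/11 (u = 1/(-11) = -1/11 ≈ -0.090909)
k(K) = 2*K/(3 + K) (k(K) = (2*K)/(3 + K) = 2*K/(3 + K))
k(3)*(F(0, 2) + u) = (2*3/(3 + 3))*(2*(6 + 0) - 1/11) = (2*3/6)*(2*6 - 1/11) = (2*3*(⅙))*(12 - 1/11) = 1*(131/11) = 131/11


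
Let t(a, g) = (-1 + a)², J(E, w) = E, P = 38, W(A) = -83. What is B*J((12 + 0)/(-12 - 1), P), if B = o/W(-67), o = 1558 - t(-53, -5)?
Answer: -16296/1079 ≈ -15.103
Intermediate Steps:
o = -1358 (o = 1558 - (-1 - 53)² = 1558 - 1*(-54)² = 1558 - 1*2916 = 1558 - 2916 = -1358)
B = 1358/83 (B = -1358/(-83) = -1358*(-1/83) = 1358/83 ≈ 16.361)
B*J((12 + 0)/(-12 - 1), P) = 1358*((12 + 0)/(-12 - 1))/83 = 1358*(12/(-13))/83 = 1358*(12*(-1/13))/83 = (1358/83)*(-12/13) = -16296/1079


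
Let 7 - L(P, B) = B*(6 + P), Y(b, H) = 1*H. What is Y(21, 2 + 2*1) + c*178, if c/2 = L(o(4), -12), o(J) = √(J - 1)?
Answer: 28128 + 4272*√3 ≈ 35527.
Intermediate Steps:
o(J) = √(-1 + J)
Y(b, H) = H
L(P, B) = 7 - B*(6 + P)
c = 158 + 24*√3 (c = 2*(7 - 6*(-12) - 1*(-12)*√(-1 + 4)) = 2*(7 + 72 - 1*(-12)*√3) = 2*(7 + 72 + 12*√3) = 2*(79 + 12*√3) = 158 + 24*√3 ≈ 199.57)
Y(21, 2 + 2*1) + c*178 = (2 + 2*1) + (158 + 24*√3)*178 = (2 + 2) + (28124 + 4272*√3) = 4 + (28124 + 4272*√3) = 28128 + 4272*√3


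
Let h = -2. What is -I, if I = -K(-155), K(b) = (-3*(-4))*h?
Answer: -24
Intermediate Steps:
K(b) = -24 (K(b) = -3*(-4)*(-2) = 12*(-2) = -24)
I = 24 (I = -1*(-24) = 24)
-I = -1*24 = -24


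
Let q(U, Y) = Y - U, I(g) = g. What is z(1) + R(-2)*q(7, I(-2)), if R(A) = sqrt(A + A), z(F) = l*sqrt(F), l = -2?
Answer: -2 - 18*I ≈ -2.0 - 18.0*I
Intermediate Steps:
z(F) = -2*sqrt(F)
R(A) = sqrt(2)*sqrt(A) (R(A) = sqrt(2*A) = sqrt(2)*sqrt(A))
z(1) + R(-2)*q(7, I(-2)) = -2*sqrt(1) + (sqrt(2)*sqrt(-2))*(-2 - 1*7) = -2*1 + (sqrt(2)*(I*sqrt(2)))*(-2 - 7) = -2 + (2*I)*(-9) = -2 - 18*I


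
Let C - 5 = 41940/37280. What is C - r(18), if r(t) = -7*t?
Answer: 1057/8 ≈ 132.13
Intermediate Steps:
C = 49/8 (C = 5 + 41940/37280 = 5 + 41940*(1/37280) = 5 + 9/8 = 49/8 ≈ 6.1250)
C - r(18) = 49/8 - (-7)*18 = 49/8 - 1*(-126) = 49/8 + 126 = 1057/8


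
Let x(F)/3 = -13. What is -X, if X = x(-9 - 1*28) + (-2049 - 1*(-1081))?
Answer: 1007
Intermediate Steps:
x(F) = -39 (x(F) = 3*(-13) = -39)
X = -1007 (X = -39 + (-2049 - 1*(-1081)) = -39 + (-2049 + 1081) = -39 - 968 = -1007)
-X = -1*(-1007) = 1007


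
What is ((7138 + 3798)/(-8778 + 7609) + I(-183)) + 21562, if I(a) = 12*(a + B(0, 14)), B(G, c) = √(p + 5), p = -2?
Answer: 22627918/1169 + 12*√3 ≈ 19377.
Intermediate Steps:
B(G, c) = √3 (B(G, c) = √(-2 + 5) = √3)
I(a) = 12*a + 12*√3 (I(a) = 12*(a + √3) = 12*a + 12*√3)
((7138 + 3798)/(-8778 + 7609) + I(-183)) + 21562 = ((7138 + 3798)/(-8778 + 7609) + (12*(-183) + 12*√3)) + 21562 = (10936/(-1169) + (-2196 + 12*√3)) + 21562 = (10936*(-1/1169) + (-2196 + 12*√3)) + 21562 = (-10936/1169 + (-2196 + 12*√3)) + 21562 = (-2578060/1169 + 12*√3) + 21562 = 22627918/1169 + 12*√3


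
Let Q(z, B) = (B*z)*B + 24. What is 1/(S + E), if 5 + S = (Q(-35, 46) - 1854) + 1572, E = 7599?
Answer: -1/66724 ≈ -1.4987e-5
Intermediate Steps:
Q(z, B) = 24 + z*B² (Q(z, B) = z*B² + 24 = 24 + z*B²)
S = -74323 (S = -5 + (((24 - 35*46²) - 1854) + 1572) = -5 + (((24 - 35*2116) - 1854) + 1572) = -5 + (((24 - 74060) - 1854) + 1572) = -5 + ((-74036 - 1854) + 1572) = -5 + (-75890 + 1572) = -5 - 74318 = -74323)
1/(S + E) = 1/(-74323 + 7599) = 1/(-66724) = -1/66724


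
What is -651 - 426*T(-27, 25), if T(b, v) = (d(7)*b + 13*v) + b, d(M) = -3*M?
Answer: -369141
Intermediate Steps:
T(b, v) = -20*b + 13*v (T(b, v) = ((-3*7)*b + 13*v) + b = (-21*b + 13*v) + b = -20*b + 13*v)
-651 - 426*T(-27, 25) = -651 - 426*(-20*(-27) + 13*25) = -651 - 426*(540 + 325) = -651 - 426*865 = -651 - 368490 = -369141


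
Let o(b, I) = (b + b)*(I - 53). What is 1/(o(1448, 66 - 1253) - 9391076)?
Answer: -1/12982116 ≈ -7.7029e-8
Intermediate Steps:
o(b, I) = 2*b*(-53 + I) (o(b, I) = (2*b)*(-53 + I) = 2*b*(-53 + I))
1/(o(1448, 66 - 1253) - 9391076) = 1/(2*1448*(-53 + (66 - 1253)) - 9391076) = 1/(2*1448*(-53 - 1187) - 9391076) = 1/(2*1448*(-1240) - 9391076) = 1/(-3591040 - 9391076) = 1/(-12982116) = -1/12982116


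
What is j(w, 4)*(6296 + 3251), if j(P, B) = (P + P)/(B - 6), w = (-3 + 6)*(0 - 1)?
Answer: 28641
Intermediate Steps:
w = -3 (w = 3*(-1) = -3)
j(P, B) = 2*P/(-6 + B) (j(P, B) = (2*P)/(-6 + B) = 2*P/(-6 + B))
j(w, 4)*(6296 + 3251) = (2*(-3)/(-6 + 4))*(6296 + 3251) = (2*(-3)/(-2))*9547 = (2*(-3)*(-1/2))*9547 = 3*9547 = 28641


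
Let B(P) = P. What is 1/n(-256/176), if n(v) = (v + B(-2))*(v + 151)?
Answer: -121/62510 ≈ -0.0019357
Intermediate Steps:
n(v) = (-2 + v)*(151 + v) (n(v) = (v - 2)*(v + 151) = (-2 + v)*(151 + v))
1/n(-256/176) = 1/(-302 + (-256/176)² + 149*(-256/176)) = 1/(-302 + (-256*1/176)² + 149*(-256*1/176)) = 1/(-302 + (-16/11)² + 149*(-16/11)) = 1/(-302 + 256/121 - 2384/11) = 1/(-62510/121) = -121/62510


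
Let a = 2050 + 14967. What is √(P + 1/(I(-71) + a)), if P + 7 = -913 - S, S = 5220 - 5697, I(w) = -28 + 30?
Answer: 2*I*√3564258914/5673 ≈ 21.048*I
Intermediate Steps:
I(w) = 2
a = 17017
S = -477
P = -443 (P = -7 + (-913 - 1*(-477)) = -7 + (-913 + 477) = -7 - 436 = -443)
√(P + 1/(I(-71) + a)) = √(-443 + 1/(2 + 17017)) = √(-443 + 1/17019) = √(-7539416/17019) = 2*I*√3564258914/5673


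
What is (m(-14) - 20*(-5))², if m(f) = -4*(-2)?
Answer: 11664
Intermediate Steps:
m(f) = 8
(m(-14) - 20*(-5))² = (8 - 20*(-5))² = (8 + 100)² = 108² = 11664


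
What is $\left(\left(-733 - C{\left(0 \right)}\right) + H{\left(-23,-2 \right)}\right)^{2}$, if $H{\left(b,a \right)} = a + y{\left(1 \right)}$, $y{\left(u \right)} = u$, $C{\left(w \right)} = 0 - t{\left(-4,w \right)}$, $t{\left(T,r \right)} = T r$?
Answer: $538756$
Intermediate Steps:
$C{\left(w \right)} = 4 w$ ($C{\left(w \right)} = 0 - - 4 w = 0 + 4 w = 4 w$)
$H{\left(b,a \right)} = 1 + a$ ($H{\left(b,a \right)} = a + 1 = 1 + a$)
$\left(\left(-733 - C{\left(0 \right)}\right) + H{\left(-23,-2 \right)}\right)^{2} = \left(\left(-733 - 4 \cdot 0\right) + \left(1 - 2\right)\right)^{2} = \left(\left(-733 - 0\right) - 1\right)^{2} = \left(\left(-733 + 0\right) - 1\right)^{2} = \left(-733 - 1\right)^{2} = \left(-734\right)^{2} = 538756$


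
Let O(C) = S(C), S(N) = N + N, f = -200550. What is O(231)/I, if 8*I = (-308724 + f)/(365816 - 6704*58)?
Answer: 4725952/28293 ≈ 167.04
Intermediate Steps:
I = 84879/30688 (I = ((-308724 - 200550)/(365816 - 6704*58))/8 = (-509274/(365816 - 388832))/8 = (-509274/(-23016))/8 = (-509274*(-1/23016))/8 = (⅛)*(84879/3836) = 84879/30688 ≈ 2.7659)
S(N) = 2*N
O(C) = 2*C
O(231)/I = (2*231)/(84879/30688) = 462*(30688/84879) = 4725952/28293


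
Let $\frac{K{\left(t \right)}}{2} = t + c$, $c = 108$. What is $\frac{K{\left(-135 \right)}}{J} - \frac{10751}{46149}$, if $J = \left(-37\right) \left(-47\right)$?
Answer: $- \frac{21188035}{80253111} \approx -0.26402$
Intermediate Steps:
$K{\left(t \right)} = 216 + 2 t$ ($K{\left(t \right)} = 2 \left(t + 108\right) = 2 \left(108 + t\right) = 216 + 2 t$)
$J = 1739$
$\frac{K{\left(-135 \right)}}{J} - \frac{10751}{46149} = \frac{216 + 2 \left(-135\right)}{1739} - \frac{10751}{46149} = \left(216 - 270\right) \frac{1}{1739} - \frac{10751}{46149} = \left(-54\right) \frac{1}{1739} - \frac{10751}{46149} = - \frac{54}{1739} - \frac{10751}{46149} = - \frac{21188035}{80253111}$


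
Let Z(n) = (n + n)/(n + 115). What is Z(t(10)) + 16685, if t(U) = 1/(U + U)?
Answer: 38392187/2301 ≈ 16685.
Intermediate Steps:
t(U) = 1/(2*U)
Z(n) = 2*n/(115 + n) (Z(n) = (2*n)/(115 + n) = 2*n/(115 + n))
Z(t(10)) + 16685 = 2*((1/2)/10)/(115 + (1/2)/10) + 16685 = 2*((1/2)*(1/10))/(115 + (1/2)*(1/10)) + 16685 = 2*(1/20)/(115 + 1/20) + 16685 = 2*(1/20)/(2301/20) + 16685 = 2*(1/20)*(20/2301) + 16685 = 2/2301 + 16685 = 38392187/2301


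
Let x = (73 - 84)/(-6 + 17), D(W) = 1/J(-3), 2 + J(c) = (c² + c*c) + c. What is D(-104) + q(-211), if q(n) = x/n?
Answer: 224/2743 ≈ 0.081662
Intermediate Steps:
J(c) = -2 + c + 2*c² (J(c) = -2 + ((c² + c*c) + c) = -2 + ((c² + c²) + c) = -2 + (2*c² + c) = -2 + (c + 2*c²) = -2 + c + 2*c²)
D(W) = 1/13 (D(W) = 1/(-2 - 3 + 2*(-3)²) = 1/(-2 - 3 + 2*9) = 1/(-2 - 3 + 18) = 1/13)
x = -1 (x = -11/11 = -11*1/11 = -1)
q(n) = -1/n
D(-104) + q(-211) = 1/13 - 1/(-211) = 1/13 - 1*(-1/211) = 1/13 + 1/211 = 224/2743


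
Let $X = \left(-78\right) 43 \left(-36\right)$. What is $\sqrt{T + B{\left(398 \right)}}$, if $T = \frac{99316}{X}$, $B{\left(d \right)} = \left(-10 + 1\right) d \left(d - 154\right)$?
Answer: $\frac{i \sqrt{88487846330286}}{10062} \approx 934.88 i$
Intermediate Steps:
$X = 120744$ ($X = \left(-3354\right) \left(-36\right) = 120744$)
$B{\left(d \right)} = - 9 d \left(-154 + d\right)$
$T = \frac{24829}{30186}$ ($T = \frac{99316}{120744} = 99316 \cdot \frac{1}{120744} = \frac{24829}{30186} \approx 0.82253$)
$\sqrt{T + B{\left(398 \right)}} = \sqrt{\frac{24829}{30186} + 9 \cdot 398 \left(154 - 398\right)} = \sqrt{\frac{24829}{30186} + 9 \cdot 398 \left(-244\right)} = \sqrt{\frac{24829}{30186} - 874008} = \sqrt{- \frac{26382780659}{30186}} = \frac{i \sqrt{88487846330286}}{10062}$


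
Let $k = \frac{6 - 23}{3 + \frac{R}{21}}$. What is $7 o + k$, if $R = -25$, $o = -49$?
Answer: $- \frac{13391}{38} \approx -352.39$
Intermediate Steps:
$k = - \frac{357}{38}$ ($k = \frac{6 - 23}{3 - \frac{25}{21}} = - \frac{17}{3 - \frac{25}{21}} = - \frac{17}{\frac{38}{21}} = \left(-17\right) \frac{21}{38} = - \frac{357}{38} \approx -9.3947$)
$7 o + k = 7 \left(-49\right) - \frac{357}{38} = -343 - \frac{357}{38} = - \frac{13391}{38}$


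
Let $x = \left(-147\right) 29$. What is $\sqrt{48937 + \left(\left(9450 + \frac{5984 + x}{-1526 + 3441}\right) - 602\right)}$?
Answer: $\frac{2 \sqrt{52978473085}}{1915} \approx 240.39$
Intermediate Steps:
$x = -4263$
$\sqrt{48937 + \left(\left(9450 + \frac{5984 + x}{-1526 + 3441}\right) - 602\right)} = \sqrt{48937 + \left(\left(9450 + \frac{5984 - 4263}{-1526 + 3441}\right) - 602\right)} = \sqrt{48937 + \left(\left(9450 + \frac{1721}{1915}\right) - 602\right)} = \sqrt{48937 + \left(\frac{18098471}{1915} - 602\right)} = \sqrt{48937 + \frac{16945641}{1915}} = \sqrt{\frac{110659996}{1915}} = \frac{2 \sqrt{52978473085}}{1915}$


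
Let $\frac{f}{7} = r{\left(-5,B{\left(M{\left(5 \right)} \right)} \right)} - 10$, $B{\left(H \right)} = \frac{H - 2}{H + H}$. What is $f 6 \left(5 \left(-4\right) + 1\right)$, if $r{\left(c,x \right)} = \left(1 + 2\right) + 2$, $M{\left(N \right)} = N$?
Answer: $3990$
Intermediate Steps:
$B{\left(H \right)} = \frac{-2 + H}{2 H}$
$r{\left(c,x \right)} = 5$ ($r{\left(c,x \right)} = 3 + 2 = 5$)
$f = -35$ ($f = 7 \left(5 - 10\right) = 7 \left(-5\right) = -35$)
$f 6 \left(5 \left(-4\right) + 1\right) = \left(-35\right) 6 \left(5 \left(-4\right) + 1\right) = - 210 \left(-20 + 1\right) = \left(-210\right) \left(-19\right) = 3990$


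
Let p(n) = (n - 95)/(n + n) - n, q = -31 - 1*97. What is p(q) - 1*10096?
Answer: -2551585/256 ≈ -9967.1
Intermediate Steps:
q = -128 (q = -31 - 97 = -128)
p(n) = -n + (-95 + n)/(2*n) (p(n) = (-95 + n)/((2*n)) - n = (-95 + n)*(1/(2*n)) - n = (-95 + n)/(2*n) - n = -n + (-95 + n)/(2*n))
p(q) - 1*10096 = (½ - 1*(-128) - 95/2/(-128)) - 1*10096 = (½ + 128 - 95/2*(-1/128)) - 10096 = (½ + 128 + 95/256) - 10096 = 32991/256 - 10096 = -2551585/256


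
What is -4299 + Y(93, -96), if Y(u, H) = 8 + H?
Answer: -4387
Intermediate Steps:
-4299 + Y(93, -96) = -4299 + (8 - 96) = -4299 - 88 = -4387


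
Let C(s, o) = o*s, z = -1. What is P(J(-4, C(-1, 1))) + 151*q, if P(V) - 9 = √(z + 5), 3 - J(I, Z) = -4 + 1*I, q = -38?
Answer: -5727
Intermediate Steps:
J(I, Z) = 7 - I (J(I, Z) = 3 - (-4 + 1*I) = 3 - (-4 + I) = 3 + (4 - I) = 7 - I)
P(V) = 11 (P(V) = 9 + √(-1 + 5) = 9 + √4 = 9 + 2 = 11)
P(J(-4, C(-1, 1))) + 151*q = 11 + 151*(-38) = 11 - 5738 = -5727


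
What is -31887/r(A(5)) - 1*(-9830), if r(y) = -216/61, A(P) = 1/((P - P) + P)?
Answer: 150681/8 ≈ 18835.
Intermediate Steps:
A(P) = 1/P (A(P) = 1/(0 + P) = 1/P)
r(y) = -216/61 (r(y) = -216*1/61 = -216/61)
-31887/r(A(5)) - 1*(-9830) = -31887/(-216/61) - 1*(-9830) = -31887*(-61/216) + 9830 = 72041/8 + 9830 = 150681/8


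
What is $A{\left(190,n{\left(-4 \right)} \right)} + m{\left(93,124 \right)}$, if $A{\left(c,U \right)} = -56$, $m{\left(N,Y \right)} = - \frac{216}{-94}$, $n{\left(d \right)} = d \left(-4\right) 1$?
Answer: $- \frac{2524}{47} \approx -53.702$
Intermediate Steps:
$n{\left(d \right)} = - 4 d$ ($n{\left(d \right)} = - 4 d 1 = - 4 d$)
$m{\left(N,Y \right)} = \frac{108}{47}$ ($m{\left(N,Y \right)} = \left(-216\right) \left(- \frac{1}{94}\right) = \frac{108}{47}$)
$A{\left(190,n{\left(-4 \right)} \right)} + m{\left(93,124 \right)} = -56 + \frac{108}{47} = - \frac{2524}{47}$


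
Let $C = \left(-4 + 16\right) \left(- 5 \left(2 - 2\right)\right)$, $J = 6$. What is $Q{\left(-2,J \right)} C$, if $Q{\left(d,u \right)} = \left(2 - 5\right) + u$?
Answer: $0$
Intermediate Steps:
$Q{\left(d,u \right)} = -3 + u$
$C = 0$ ($C = 12 \left(\left(-5\right) 0\right) = 12 \cdot 0 = 0$)
$Q{\left(-2,J \right)} C = \left(-3 + 6\right) 0 = 3 \cdot 0 = 0$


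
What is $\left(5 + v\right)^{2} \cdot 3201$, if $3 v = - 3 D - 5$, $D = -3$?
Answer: $\frac{385187}{3} \approx 1.284 \cdot 10^{5}$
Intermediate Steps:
$v = \frac{4}{3}$ ($v = \frac{\left(-3\right) \left(-3\right) - 5}{3} = \frac{9 - 5}{3} = \frac{1}{3} \cdot 4 = \frac{4}{3} \approx 1.3333$)
$\left(5 + v\right)^{2} \cdot 3201 = \left(5 + \frac{4}{3}\right)^{2} \cdot 3201 = \left(\frac{19}{3}\right)^{2} \cdot 3201 = \frac{361}{9} \cdot 3201 = \frac{385187}{3}$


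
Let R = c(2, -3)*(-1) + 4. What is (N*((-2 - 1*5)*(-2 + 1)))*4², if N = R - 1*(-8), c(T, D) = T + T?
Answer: 896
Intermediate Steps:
c(T, D) = 2*T
R = 0 (R = (2*2)*(-1) + 4 = 4*(-1) + 4 = -4 + 4 = 0)
N = 8 (N = 0 - 1*(-8) = 0 + 8 = 8)
(N*((-2 - 1*5)*(-2 + 1)))*4² = (8*((-2 - 1*5)*(-2 + 1)))*4² = (8*((-2 - 5)*(-1)))*16 = (8*(-7*(-1)))*16 = (8*7)*16 = 56*16 = 896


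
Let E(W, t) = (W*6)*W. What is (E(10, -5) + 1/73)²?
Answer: 1918527601/5329 ≈ 3.6002e+5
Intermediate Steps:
E(W, t) = 6*W² (E(W, t) = (6*W)*W = 6*W²)
(E(10, -5) + 1/73)² = (6*10² + 1/73)² = (6*100 + 1/73)² = (600 + 1/73)² = (43801/73)² = 1918527601/5329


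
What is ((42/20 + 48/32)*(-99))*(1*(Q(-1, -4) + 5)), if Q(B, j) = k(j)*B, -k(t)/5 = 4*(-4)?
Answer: 26730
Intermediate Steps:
k(t) = 80 (k(t) = -20*(-4) = -5*(-16) = 80)
Q(B, j) = 80*B
((42/20 + 48/32)*(-99))*(1*(Q(-1, -4) + 5)) = ((42/20 + 48/32)*(-99))*(1*(80*(-1) + 5)) = ((42*(1/20) + 48*(1/32))*(-99))*(1*(-80 + 5)) = ((21/10 + 3/2)*(-99))*(1*(-75)) = ((18/5)*(-99))*(-75) = -1782/5*(-75) = 26730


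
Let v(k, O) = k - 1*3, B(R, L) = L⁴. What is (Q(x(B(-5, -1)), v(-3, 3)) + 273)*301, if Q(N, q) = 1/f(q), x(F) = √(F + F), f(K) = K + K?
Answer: 985775/12 ≈ 82148.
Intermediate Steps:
f(K) = 2*K
x(F) = √2*√F (x(F) = √(2*F) = √2*√F)
v(k, O) = -3 + k (v(k, O) = k - 3 = -3 + k)
Q(N, q) = 1/(2*q)
(Q(x(B(-5, -1)), v(-3, 3)) + 273)*301 = (1/(2*(-3 - 3)) + 273)*301 = ((½)/(-6) + 273)*301 = ((½)*(-⅙) + 273)*301 = (-1/12 + 273)*301 = (3275/12)*301 = 985775/12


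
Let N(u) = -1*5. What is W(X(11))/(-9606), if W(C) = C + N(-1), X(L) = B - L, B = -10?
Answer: 13/4803 ≈ 0.0027066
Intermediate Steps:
N(u) = -5
X(L) = -10 - L
W(C) = -5 + C (W(C) = C - 5 = -5 + C)
W(X(11))/(-9606) = (-5 + (-10 - 1*11))/(-9606) = (-5 + (-10 - 11))*(-1/9606) = (-5 - 21)*(-1/9606) = -26*(-1/9606) = 13/4803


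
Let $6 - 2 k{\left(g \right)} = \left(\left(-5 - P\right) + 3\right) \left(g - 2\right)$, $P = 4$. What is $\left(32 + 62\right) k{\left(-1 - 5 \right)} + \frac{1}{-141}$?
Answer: $- \frac{278335}{141} \approx -1974.0$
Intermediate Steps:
$k{\left(g \right)} = -3 + 3 g$ ($k{\left(g \right)} = 3 - \frac{\left(\left(-5 - 4\right) + 3\right) \left(g - 2\right)}{2} = 3 - \frac{\left(\left(-5 - 4\right) + 3\right) \left(-2 + g\right)}{2} = 3 - \frac{\left(-9 + 3\right) \left(-2 + g\right)}{2} = 3 - \frac{\left(-6\right) \left(-2 + g\right)}{2} = 3 - \frac{12 - 6 g}{2} = 3 + \left(-6 + 3 g\right) = -3 + 3 g$)
$\left(32 + 62\right) k{\left(-1 - 5 \right)} + \frac{1}{-141} = \left(32 + 62\right) \left(-3 + 3 \left(-1 - 5\right)\right) + \frac{1}{-141} = 94 \left(-3 + 3 \left(-6\right)\right) - \frac{1}{141} = 94 \left(-3 - 18\right) - \frac{1}{141} = 94 \left(-21\right) - \frac{1}{141} = -1974 - \frac{1}{141} = - \frac{278335}{141}$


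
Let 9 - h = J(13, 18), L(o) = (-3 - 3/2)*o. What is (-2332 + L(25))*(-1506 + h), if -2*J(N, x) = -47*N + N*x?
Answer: 16480819/4 ≈ 4.1202e+6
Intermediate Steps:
L(o) = -9*o/2 (L(o) = (-3 - 3*½)*o = (-3 - 3/2)*o = -9*o/2)
J(N, x) = 47*N/2 - N*x/2 (J(N, x) = -(-47*N + N*x)/2 = 47*N/2 - N*x/2)
h = -359/2 (h = 9 - 13*(47 - 1*18)/2 = 9 - 13*(47 - 18)/2 = 9 - 13*29/2 = 9 - 1*377/2 = 9 - 377/2 = -359/2 ≈ -179.50)
(-2332 + L(25))*(-1506 + h) = (-2332 - 9/2*25)*(-1506 - 359/2) = (-2332 - 225/2)*(-3371/2) = -4889/2*(-3371/2) = 16480819/4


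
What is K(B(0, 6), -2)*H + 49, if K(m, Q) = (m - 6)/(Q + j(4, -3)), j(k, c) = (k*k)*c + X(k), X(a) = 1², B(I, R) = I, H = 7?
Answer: 349/7 ≈ 49.857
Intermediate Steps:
X(a) = 1
j(k, c) = 1 + c*k² (j(k, c) = (k*k)*c + 1 = k²*c + 1 = c*k² + 1 = 1 + c*k²)
K(m, Q) = (-6 + m)/(-47 + Q) (K(m, Q) = (m - 6)/(Q + (1 - 3*4²)) = (-6 + m)/(Q + (1 - 3*16)) = (-6 + m)/(Q + (1 - 48)) = (-6 + m)/(Q - 47) = (-6 + m)/(-47 + Q))
K(B(0, 6), -2)*H + 49 = ((-6 + 0)/(-47 - 2))*7 + 49 = (-6/(-49))*7 + 49 = -1/49*(-6)*7 + 49 = (6/49)*7 + 49 = 6/7 + 49 = 349/7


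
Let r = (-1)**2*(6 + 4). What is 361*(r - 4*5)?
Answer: -3610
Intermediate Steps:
r = 10 (r = 1*10 = 10)
361*(r - 4*5) = 361*(10 - 4*5) = 361*(10 - 20) = 361*(-10) = -3610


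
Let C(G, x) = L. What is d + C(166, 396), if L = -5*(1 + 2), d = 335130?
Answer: 335115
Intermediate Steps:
L = -15 (L = -5*3 = -15)
C(G, x) = -15
d + C(166, 396) = 335130 - 15 = 335115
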